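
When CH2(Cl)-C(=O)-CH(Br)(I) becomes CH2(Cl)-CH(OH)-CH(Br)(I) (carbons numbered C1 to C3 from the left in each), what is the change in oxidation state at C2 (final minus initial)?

-2

Before: C2 has 2 bonds to C, 2 bonds to O → oxidation state +2.
After: C2 has 2 bonds to C, 1 bond to H, 1 bond to O → oxidation state 0.
Δ = 0 − (+2) = -2, so this is a reduction at C2.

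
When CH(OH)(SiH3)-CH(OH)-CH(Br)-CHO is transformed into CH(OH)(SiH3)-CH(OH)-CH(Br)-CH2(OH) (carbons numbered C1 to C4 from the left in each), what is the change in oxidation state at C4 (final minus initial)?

Before: C4 has 1 bond to C, 1 bond to H, 2 bonds to O → oxidation state +1.
After: C4 has 1 bond to C, 2 bonds to H, 1 bond to O → oxidation state -1.
Δ = -1 − (+1) = -2, so this is a reduction at C4.

-2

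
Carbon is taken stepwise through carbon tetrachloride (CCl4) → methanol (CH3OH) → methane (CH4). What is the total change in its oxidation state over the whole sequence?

-8

Carbon oxidation states along the series — carbon tetrachloride: +4, methanol: -2, methane: -4.
Net change = -4 − (+4) = -8.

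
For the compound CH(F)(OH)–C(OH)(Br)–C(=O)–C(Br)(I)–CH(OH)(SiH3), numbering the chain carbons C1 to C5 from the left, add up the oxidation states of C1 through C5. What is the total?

+6

Each bond to a more electronegative atom (O, N, halogen) counts +1, each bond to a less electronegative atom (H, metal, B, Si) counts −1, and each C–C bond counts 0. Tallying each carbon:
C1: 1C, 1H, 1O, 1F → 0 − 1 + 1 + 1 = +1
C2: 2C, 1O, 1Br → 0 + 1 + 1 = +2
C3: 2C, 2O → 0 + 2 = +2
C4: 2C, 1Br, 1I → 0 + 1 + 1 = +2
C5: 1C, 1H, 1O, 1Si → 0 − 1 + 1 − 1 = -1
Sum = +1 + 2 + 2 + 2 − 1 = +6.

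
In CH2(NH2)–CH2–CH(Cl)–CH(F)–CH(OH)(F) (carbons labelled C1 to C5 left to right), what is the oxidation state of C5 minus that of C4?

+1

C5: 1C, 1H, 1O, 1F → 0 − 1 + 1 + 1 = +1
C4: 2C, 1H, 1F → 0 − 1 + 1 = 0
Difference: +1 − (0) = +1.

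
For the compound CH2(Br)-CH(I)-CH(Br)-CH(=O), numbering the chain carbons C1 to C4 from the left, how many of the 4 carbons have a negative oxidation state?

1

Count +1 for every bond to an atom more electronegative than carbon and −1 for every bond to one less electronegative; C–C bonds are 0. Tallying each carbon:
C1: 1C, 2H, 1Br → 0 − 2 + 1 = -1
C2: 2C, 1H, 1I → 0 − 1 + 1 = 0
C3: 2C, 1H, 1Br → 0 − 1 + 1 = 0
C4: 1C, 1H, 2O → 0 − 1 + 2 = +1
1 carbon (C1) meets the condition.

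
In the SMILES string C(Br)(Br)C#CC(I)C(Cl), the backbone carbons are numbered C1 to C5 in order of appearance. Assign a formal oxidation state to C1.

+1

C1 has one bond to C (0), one bond to Br (+1), one bond to Br (+1), one bond to H (-1).
Oxidation state = 0 + 1 + 1 − 1 = +1.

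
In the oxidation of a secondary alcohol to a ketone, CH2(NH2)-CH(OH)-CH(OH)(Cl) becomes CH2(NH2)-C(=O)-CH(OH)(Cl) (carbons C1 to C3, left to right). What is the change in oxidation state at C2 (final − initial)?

Before: C2 has 2 bonds to C, 1 bond to H, 1 bond to O → oxidation state 0.
After: C2 has 2 bonds to C, 2 bonds to O → oxidation state +2.
Δ = +2 − (0) = +2, so this is an oxidation at C2.

+2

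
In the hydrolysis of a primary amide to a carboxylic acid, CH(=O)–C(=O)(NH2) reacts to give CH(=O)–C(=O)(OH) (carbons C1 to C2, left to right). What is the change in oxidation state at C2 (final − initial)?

0

Before: C2 has 1 bond to C, 2 bonds to O, 1 bond to N → oxidation state +3.
After: C2 has 1 bond to C, 3 bonds to O → oxidation state +3.
Δ = +3 − (+3) = 0, so no net redox change at C2.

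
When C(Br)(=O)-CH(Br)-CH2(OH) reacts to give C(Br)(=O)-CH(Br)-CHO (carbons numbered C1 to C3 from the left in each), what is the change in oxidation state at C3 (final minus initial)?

+2

Before: C3 has 1 bond to C, 2 bonds to H, 1 bond to O → oxidation state -1.
After: C3 has 1 bond to C, 1 bond to H, 2 bonds to O → oxidation state +1.
Δ = +1 − (-1) = +2, so this is an oxidation at C3.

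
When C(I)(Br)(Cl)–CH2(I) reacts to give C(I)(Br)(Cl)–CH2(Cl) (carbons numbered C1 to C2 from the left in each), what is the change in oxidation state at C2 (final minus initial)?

0

Before: C2 has 1 bond to C, 2 bonds to H, 1 bond to I → oxidation state -1.
After: C2 has 1 bond to C, 2 bonds to H, 1 bond to Cl → oxidation state -1.
Δ = -1 − (-1) = 0, so no net redox change at C2.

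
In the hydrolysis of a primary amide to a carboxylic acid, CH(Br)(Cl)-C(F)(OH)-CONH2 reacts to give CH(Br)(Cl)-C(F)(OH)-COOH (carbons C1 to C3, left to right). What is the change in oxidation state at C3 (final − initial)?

0

Before: C3 has 1 bond to C, 2 bonds to O, 1 bond to N → oxidation state +3.
After: C3 has 1 bond to C, 3 bonds to O → oxidation state +3.
Δ = +3 − (+3) = 0, so no net redox change at C3.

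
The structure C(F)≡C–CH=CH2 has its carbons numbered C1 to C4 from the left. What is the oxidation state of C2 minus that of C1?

C2: 4C → 0 = 0
C1: 3C, 1F → 0 + 1 = +1
Difference: 0 − (+1) = -1.

-1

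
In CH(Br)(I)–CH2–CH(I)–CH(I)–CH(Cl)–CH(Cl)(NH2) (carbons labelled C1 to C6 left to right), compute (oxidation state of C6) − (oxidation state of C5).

+1

C6: 1C, 1H, 1N, 1Cl → 0 − 1 + 1 + 1 = +1
C5: 2C, 1H, 1Cl → 0 − 1 + 1 = 0
Difference: +1 − (0) = +1.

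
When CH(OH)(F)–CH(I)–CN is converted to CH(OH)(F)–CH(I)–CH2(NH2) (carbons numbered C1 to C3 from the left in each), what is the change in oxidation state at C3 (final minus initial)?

-4

Before: C3 has 1 bond to C, 3 bonds to N → oxidation state +3.
After: C3 has 1 bond to C, 2 bonds to H, 1 bond to N → oxidation state -1.
Δ = -1 − (+3) = -4, so this is a reduction at C3.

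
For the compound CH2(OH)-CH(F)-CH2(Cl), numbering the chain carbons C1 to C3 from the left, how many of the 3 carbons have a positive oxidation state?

0

Tallying each carbon's bonds:
C1: 1C, 2H, 1O → 0 − 2 + 1 = -1
C2: 2C, 1H, 1F → 0 − 1 + 1 = 0
C3: 1C, 2H, 1Cl → 0 − 2 + 1 = -1
0 carbons meet the condition.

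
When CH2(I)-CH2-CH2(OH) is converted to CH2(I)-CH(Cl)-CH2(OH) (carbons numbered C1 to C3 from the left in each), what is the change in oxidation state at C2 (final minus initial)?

Before: C2 has 2 bonds to C, 2 bonds to H → oxidation state -2.
After: C2 has 2 bonds to C, 1 bond to H, 1 bond to Cl → oxidation state 0.
Δ = 0 − (-2) = +2, so this is an oxidation at C2.

+2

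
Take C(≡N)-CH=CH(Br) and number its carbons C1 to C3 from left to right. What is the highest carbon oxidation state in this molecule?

+3

Tallying each carbon's bonds:
C1: 1C, 3N → 0 + 3 = +3
C2: 3C, 1H → 0 − 1 = -1
C3: 2C, 1H, 1Br → 0 − 1 + 1 = 0
The highest value is +3.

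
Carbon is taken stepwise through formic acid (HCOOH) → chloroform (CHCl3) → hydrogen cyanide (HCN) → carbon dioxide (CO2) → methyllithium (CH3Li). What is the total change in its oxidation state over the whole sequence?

Carbon oxidation states along the series — formic acid: +2, chloroform: +2, hydrogen cyanide: +2, carbon dioxide: +4, methyllithium: -4.
Net change = -4 − (+2) = -6.

-6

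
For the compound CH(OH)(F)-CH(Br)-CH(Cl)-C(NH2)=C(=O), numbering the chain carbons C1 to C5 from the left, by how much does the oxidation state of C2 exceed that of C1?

C2: 2C, 1H, 1Br → 0 − 1 + 1 = 0
C1: 1C, 1H, 1O, 1F → 0 − 1 + 1 + 1 = +1
Difference: 0 − (+1) = -1.

-1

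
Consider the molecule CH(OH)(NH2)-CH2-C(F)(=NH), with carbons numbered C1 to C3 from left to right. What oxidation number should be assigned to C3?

+3

C3 has one bond to C (0), one bond to F (+1), a double bond to N (2×+1 = +2).
Oxidation state = 0 + 1 + 2 = +3.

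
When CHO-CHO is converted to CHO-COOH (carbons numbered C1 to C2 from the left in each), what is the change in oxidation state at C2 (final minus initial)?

+2

Before: C2 has 1 bond to C, 1 bond to H, 2 bonds to O → oxidation state +1.
After: C2 has 1 bond to C, 3 bonds to O → oxidation state +3.
Δ = +3 − (+1) = +2, so this is an oxidation at C2.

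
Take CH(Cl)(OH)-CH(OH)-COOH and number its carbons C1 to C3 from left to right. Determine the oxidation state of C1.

+1

Count +1 for every bond to an atom more electronegative than carbon and −1 for every bond to one less electronegative; C–C bonds are 0.
C1 has one bond to C (0), one bond to Cl (+1), one bond to H (-1), one bond to O (+1).
Oxidation state = 0 + 1 − 1 + 1 = +1.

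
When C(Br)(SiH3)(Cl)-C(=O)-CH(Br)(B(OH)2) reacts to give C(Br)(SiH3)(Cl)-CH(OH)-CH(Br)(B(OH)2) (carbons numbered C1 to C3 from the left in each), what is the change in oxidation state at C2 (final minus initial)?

-2

Before: C2 has 2 bonds to C, 2 bonds to O → oxidation state +2.
After: C2 has 2 bonds to C, 1 bond to H, 1 bond to O → oxidation state 0.
Δ = 0 − (+2) = -2, so this is a reduction at C2.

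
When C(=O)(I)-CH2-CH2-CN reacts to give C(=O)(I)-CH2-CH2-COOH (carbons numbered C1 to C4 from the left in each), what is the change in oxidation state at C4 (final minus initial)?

0

Before: C4 has 1 bond to C, 3 bonds to N → oxidation state +3.
After: C4 has 1 bond to C, 3 bonds to O → oxidation state +3.
Δ = +3 − (+3) = 0, so no net redox change at C4.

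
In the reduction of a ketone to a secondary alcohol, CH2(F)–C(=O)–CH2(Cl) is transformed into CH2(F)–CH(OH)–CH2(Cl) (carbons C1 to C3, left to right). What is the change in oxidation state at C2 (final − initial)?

Before: C2 has 2 bonds to C, 2 bonds to O → oxidation state +2.
After: C2 has 2 bonds to C, 1 bond to H, 1 bond to O → oxidation state 0.
Δ = 0 − (+2) = -2, so this is a reduction at C2.

-2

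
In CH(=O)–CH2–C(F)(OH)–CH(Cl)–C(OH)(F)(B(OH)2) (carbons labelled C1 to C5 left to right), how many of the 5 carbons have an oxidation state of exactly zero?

1

Count +1 for every bond to an atom more electronegative than carbon and −1 for every bond to one less electronegative; C–C bonds are 0. Tallying each carbon:
C1: 1C, 1H, 2O → 0 − 1 + 2 = +1
C2: 2C, 2H → 0 − 2 = -2
C3: 2C, 1O, 1F → 0 + 1 + 1 = +2
C4: 2C, 1H, 1Cl → 0 − 1 + 1 = 0
C5: 1C, 1O, 1F, 1B → 0 + 1 + 1 − 1 = +1
1 carbon (C4) meets the condition.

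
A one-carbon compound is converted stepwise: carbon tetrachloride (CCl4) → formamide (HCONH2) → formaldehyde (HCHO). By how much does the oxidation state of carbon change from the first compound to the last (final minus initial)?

Carbon oxidation states along the series — carbon tetrachloride: +4, formamide: +2, formaldehyde: 0.
Net change = 0 − (+4) = -4.

-4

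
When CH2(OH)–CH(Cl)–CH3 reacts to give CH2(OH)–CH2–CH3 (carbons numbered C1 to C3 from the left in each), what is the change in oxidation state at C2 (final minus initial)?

Before: C2 has 2 bonds to C, 1 bond to H, 1 bond to Cl → oxidation state 0.
After: C2 has 2 bonds to C, 2 bonds to H → oxidation state -2.
Δ = -2 − (0) = -2, so this is a reduction at C2.

-2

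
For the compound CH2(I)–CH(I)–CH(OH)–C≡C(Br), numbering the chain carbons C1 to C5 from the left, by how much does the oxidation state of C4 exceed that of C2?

C4: 4C → 0 = 0
C2: 2C, 1H, 1I → 0 − 1 + 1 = 0
Difference: 0 − (0) = 0.

0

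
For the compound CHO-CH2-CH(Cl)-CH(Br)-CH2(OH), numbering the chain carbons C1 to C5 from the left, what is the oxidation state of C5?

C5 has one bond to C (0), one bond to H (-1), one bond to O (+1), one bond to H (-1).
Oxidation state = 0 − 1 + 1 − 1 = -1.

-1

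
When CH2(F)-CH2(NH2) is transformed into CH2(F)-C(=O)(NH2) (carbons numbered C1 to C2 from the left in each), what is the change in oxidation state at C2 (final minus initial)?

Before: C2 has 1 bond to C, 2 bonds to H, 1 bond to N → oxidation state -1.
After: C2 has 1 bond to C, 2 bonds to O, 1 bond to N → oxidation state +3.
Δ = +3 − (-1) = +4, so this is an oxidation at C2.

+4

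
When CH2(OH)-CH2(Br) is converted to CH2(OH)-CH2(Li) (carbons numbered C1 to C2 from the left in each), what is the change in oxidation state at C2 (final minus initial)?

-2

Before: C2 has 1 bond to C, 2 bonds to H, 1 bond to Br → oxidation state -1.
After: C2 has 1 bond to C, 2 bonds to H, 1 bond to Li → oxidation state -3.
Δ = -3 − (-1) = -2, so this is a reduction at C2.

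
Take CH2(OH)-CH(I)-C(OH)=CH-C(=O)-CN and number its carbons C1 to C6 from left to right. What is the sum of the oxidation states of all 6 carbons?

Tallying each carbon's bonds:
C1: 1C, 2H, 1O → 0 − 2 + 1 = -1
C2: 2C, 1H, 1I → 0 − 1 + 1 = 0
C3: 3C, 1O → 0 + 1 = +1
C4: 3C, 1H → 0 − 1 = -1
C5: 2C, 2O → 0 + 2 = +2
C6: 1C, 3N → 0 + 3 = +3
Sum = -1 + 0 + 1 − 1 + 2 + 3 = +4.

+4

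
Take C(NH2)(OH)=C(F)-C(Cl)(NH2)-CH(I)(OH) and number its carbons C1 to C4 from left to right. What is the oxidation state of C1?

C1 has a double bond to C (2×0 = 0), one bond to N (+1), one bond to O (+1).
Oxidation state = 0 + 1 + 1 = +2.

+2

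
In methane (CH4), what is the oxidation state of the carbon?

-4

Count +1 for every bond to an atom more electronegative than carbon and −1 for every bond to one less electronegative; C–C bonds are 0.
The carbon has one bond to H (-1), one bond to H (-1), one bond to H (-1), one bond to H (-1).
Oxidation state = -1 − 1 − 1 − 1 = -4.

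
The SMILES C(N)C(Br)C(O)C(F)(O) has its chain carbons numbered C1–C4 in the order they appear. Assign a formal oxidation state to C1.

-1

Count +1 for every bond to an atom more electronegative than carbon and −1 for every bond to one less electronegative; C–C bonds are 0.
C1 has one bond to C (0), one bond to H (-1), one bond to H (-1), one bond to N (+1).
Oxidation state = 0 − 1 − 1 + 1 = -1.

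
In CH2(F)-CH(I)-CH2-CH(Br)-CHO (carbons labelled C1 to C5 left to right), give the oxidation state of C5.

C5 has one bond to C (0), a double bond to O (2×+1 = +2), one bond to H (-1).
Oxidation state = 0 + 2 − 1 = +1.

+1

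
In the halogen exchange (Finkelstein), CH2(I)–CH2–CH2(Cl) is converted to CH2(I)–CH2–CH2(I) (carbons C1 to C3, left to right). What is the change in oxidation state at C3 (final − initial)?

Before: C3 has 1 bond to C, 2 bonds to H, 1 bond to Cl → oxidation state -1.
After: C3 has 1 bond to C, 2 bonds to H, 1 bond to I → oxidation state -1.
Δ = -1 − (-1) = 0, so no net redox change at C3.

0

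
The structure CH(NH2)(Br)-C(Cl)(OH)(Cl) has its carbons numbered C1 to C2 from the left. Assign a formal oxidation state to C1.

C1 has one bond to C (0), one bond to H (-1), one bond to N (+1), one bond to Br (+1).
Oxidation state = 0 − 1 + 1 + 1 = +1.

+1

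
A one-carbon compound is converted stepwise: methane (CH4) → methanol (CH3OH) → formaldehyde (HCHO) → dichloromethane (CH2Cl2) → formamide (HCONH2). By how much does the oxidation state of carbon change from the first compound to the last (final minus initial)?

Carbon oxidation states along the series — methane: -4, methanol: -2, formaldehyde: 0, dichloromethane: 0, formamide: +2.
Net change = +2 − (-4) = +6.

+6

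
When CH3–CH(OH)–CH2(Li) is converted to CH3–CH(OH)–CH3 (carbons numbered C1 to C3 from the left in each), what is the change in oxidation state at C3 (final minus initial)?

0

Before: C3 has 1 bond to C, 2 bonds to H, 1 bond to Li → oxidation state -3.
After: C3 has 1 bond to C, 3 bonds to H → oxidation state -3.
Δ = -3 − (-3) = 0, so no net redox change at C3.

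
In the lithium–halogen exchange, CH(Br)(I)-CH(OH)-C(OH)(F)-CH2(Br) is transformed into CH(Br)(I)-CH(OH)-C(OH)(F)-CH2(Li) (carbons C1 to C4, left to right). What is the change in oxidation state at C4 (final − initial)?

-2

Before: C4 has 1 bond to C, 2 bonds to H, 1 bond to Br → oxidation state -1.
After: C4 has 1 bond to C, 2 bonds to H, 1 bond to Li → oxidation state -3.
Δ = -3 − (-1) = -2, so this is a reduction at C4.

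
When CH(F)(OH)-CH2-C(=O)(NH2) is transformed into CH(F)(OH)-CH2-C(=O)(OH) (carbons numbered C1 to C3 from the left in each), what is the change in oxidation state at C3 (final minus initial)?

Before: C3 has 1 bond to C, 2 bonds to O, 1 bond to N → oxidation state +3.
After: C3 has 1 bond to C, 3 bonds to O → oxidation state +3.
Δ = +3 − (+3) = 0, so no net redox change at C3.

0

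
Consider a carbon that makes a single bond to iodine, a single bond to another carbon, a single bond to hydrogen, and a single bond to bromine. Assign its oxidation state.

+1

The carbon has one bond to C (0), one bond to I (+1), one bond to H (-1), one bond to Br (+1).
Oxidation state = 0 + 1 − 1 + 1 = +1.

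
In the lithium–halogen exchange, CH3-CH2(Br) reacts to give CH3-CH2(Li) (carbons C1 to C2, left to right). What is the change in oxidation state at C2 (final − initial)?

Before: C2 has 1 bond to C, 2 bonds to H, 1 bond to Br → oxidation state -1.
After: C2 has 1 bond to C, 2 bonds to H, 1 bond to Li → oxidation state -3.
Δ = -3 − (-1) = -2, so this is a reduction at C2.

-2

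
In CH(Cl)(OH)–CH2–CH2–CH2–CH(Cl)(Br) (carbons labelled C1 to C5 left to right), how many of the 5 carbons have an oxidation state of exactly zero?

0

Tallying each carbon's bonds:
C1: 1C, 1H, 1O, 1Cl → 0 − 1 + 1 + 1 = +1
C2: 2C, 2H → 0 − 2 = -2
C3: 2C, 2H → 0 − 2 = -2
C4: 2C, 2H → 0 − 2 = -2
C5: 1C, 1H, 1Cl, 1Br → 0 − 1 + 1 + 1 = +1
0 carbons meet the condition.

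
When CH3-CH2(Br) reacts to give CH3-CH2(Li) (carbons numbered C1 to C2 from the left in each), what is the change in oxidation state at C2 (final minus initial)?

-2

Before: C2 has 1 bond to C, 2 bonds to H, 1 bond to Br → oxidation state -1.
After: C2 has 1 bond to C, 2 bonds to H, 1 bond to Li → oxidation state -3.
Δ = -3 − (-1) = -2, so this is a reduction at C2.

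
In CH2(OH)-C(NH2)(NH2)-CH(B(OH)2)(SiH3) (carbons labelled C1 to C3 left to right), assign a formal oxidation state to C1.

Count +1 for every bond to an atom more electronegative than carbon and −1 for every bond to one less electronegative; C–C bonds are 0.
C1 has one bond to C (0), one bond to H (-1), one bond to H (-1), one bond to O (+1).
Oxidation state = 0 − 1 − 1 + 1 = -1.

-1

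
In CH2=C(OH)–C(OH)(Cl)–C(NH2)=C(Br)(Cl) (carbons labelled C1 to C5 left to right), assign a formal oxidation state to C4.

+1

C4 has one bond to C (0), a double bond to C (2×0 = 0), one bond to N (+1).
Oxidation state = 0 + 0 + 1 = +1.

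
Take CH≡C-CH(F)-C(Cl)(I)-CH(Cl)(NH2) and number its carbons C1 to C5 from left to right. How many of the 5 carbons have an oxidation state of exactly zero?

Each bond to a more electronegative atom (O, N, halogen) counts +1, each bond to a less electronegative atom (H, metal, B, Si) counts −1, and each C–C bond counts 0. Tallying each carbon:
C1: 3C, 1H → 0 − 1 = -1
C2: 4C → 0 = 0
C3: 2C, 1H, 1F → 0 − 1 + 1 = 0
C4: 2C, 1Cl, 1I → 0 + 1 + 1 = +2
C5: 1C, 1H, 1N, 1Cl → 0 − 1 + 1 + 1 = +1
2 carbons (C2, C3) meet the condition.

2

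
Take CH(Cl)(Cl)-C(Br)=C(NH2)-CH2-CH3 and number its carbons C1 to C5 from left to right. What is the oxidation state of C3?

+1

C3 has a double bond to C (2×0 = 0), one bond to C (0), one bond to N (+1).
Oxidation state = 0 + 0 + 1 = +1.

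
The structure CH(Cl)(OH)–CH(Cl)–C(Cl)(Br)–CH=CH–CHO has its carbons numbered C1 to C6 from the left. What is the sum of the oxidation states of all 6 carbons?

+2

Assign +1 per bond to O/N/halogen, −1 per bond to H or an electropositive element, and 0 per bond to carbon. Tallying each carbon:
C1: 1C, 1H, 1O, 1Cl → 0 − 1 + 1 + 1 = +1
C2: 2C, 1H, 1Cl → 0 − 1 + 1 = 0
C3: 2C, 1Cl, 1Br → 0 + 1 + 1 = +2
C4: 3C, 1H → 0 − 1 = -1
C5: 3C, 1H → 0 − 1 = -1
C6: 1C, 1H, 2O → 0 − 1 + 2 = +1
Sum = +1 + 0 + 2 − 1 − 1 + 1 = +2.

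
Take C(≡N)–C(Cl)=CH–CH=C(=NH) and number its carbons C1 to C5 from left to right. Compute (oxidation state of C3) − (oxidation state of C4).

0

C3: 3C, 1H → 0 − 1 = -1
C4: 3C, 1H → 0 − 1 = -1
Difference: -1 − (-1) = 0.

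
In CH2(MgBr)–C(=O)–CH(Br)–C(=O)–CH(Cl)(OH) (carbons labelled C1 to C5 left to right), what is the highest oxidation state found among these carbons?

Tallying each carbon's bonds:
C1: 1C, 2H, 1Mg → 0 − 2 − 1 = -3
C2: 2C, 2O → 0 + 2 = +2
C3: 2C, 1H, 1Br → 0 − 1 + 1 = 0
C4: 2C, 2O → 0 + 2 = +2
C5: 1C, 1H, 1O, 1Cl → 0 − 1 + 1 + 1 = +1
The highest value is +2.

+2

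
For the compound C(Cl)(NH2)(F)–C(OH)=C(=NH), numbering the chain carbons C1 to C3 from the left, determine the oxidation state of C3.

+2

Assign +1 per bond to O/N/halogen, −1 per bond to H or an electropositive element, and 0 per bond to carbon.
C3 has a double bond to C (2×0 = 0), a double bond to N (2×+1 = +2).
Oxidation state = 0 + 2 = +2.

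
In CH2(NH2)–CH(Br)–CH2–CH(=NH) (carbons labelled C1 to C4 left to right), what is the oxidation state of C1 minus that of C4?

-2

C1: 1C, 2H, 1N → 0 − 2 + 1 = -1
C4: 1C, 1H, 2N → 0 − 1 + 2 = +1
Difference: -1 − (+1) = -2.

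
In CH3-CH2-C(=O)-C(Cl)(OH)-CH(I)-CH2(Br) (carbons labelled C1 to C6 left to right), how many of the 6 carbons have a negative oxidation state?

3

Tallying each carbon's bonds:
C1: 1C, 3H → 0 − 3 = -3
C2: 2C, 2H → 0 − 2 = -2
C3: 2C, 2O → 0 + 2 = +2
C4: 2C, 1O, 1Cl → 0 + 1 + 1 = +2
C5: 2C, 1H, 1I → 0 − 1 + 1 = 0
C6: 1C, 2H, 1Br → 0 − 2 + 1 = -1
3 carbons (C1, C2, C6) meet the condition.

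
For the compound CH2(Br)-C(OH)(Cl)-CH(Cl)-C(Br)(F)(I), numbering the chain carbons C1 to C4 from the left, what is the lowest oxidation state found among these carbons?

Bonds to more-electronegative neighbours contribute +1 each, bonds to H or metals contribute −1 each, and C–C bonds contribute 0. Tallying each carbon:
C1: 1C, 2H, 1Br → 0 − 2 + 1 = -1
C2: 2C, 1O, 1Cl → 0 + 1 + 1 = +2
C3: 2C, 1H, 1Cl → 0 − 1 + 1 = 0
C4: 1C, 1F, 1Br, 1I → 0 + 1 + 1 + 1 = +3
The lowest value is -1.

-1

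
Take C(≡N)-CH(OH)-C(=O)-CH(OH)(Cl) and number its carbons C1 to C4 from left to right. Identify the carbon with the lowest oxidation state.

C2

Tallying each carbon's bonds:
C1: 1C, 3N → 0 + 3 = +3
C2: 2C, 1H, 1O → 0 − 1 + 1 = 0
C3: 2C, 2O → 0 + 2 = +2
C4: 1C, 1H, 1O, 1Cl → 0 − 1 + 1 + 1 = +1
The most reduced carbon is C2 at 0.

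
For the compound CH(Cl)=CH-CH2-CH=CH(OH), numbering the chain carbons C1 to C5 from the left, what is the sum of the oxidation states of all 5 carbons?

-4

Each bond to a more electronegative atom (O, N, halogen) counts +1, each bond to a less electronegative atom (H, metal, B, Si) counts −1, and each C–C bond counts 0. Tallying each carbon:
C1: 2C, 1H, 1Cl → 0 − 1 + 1 = 0
C2: 3C, 1H → 0 − 1 = -1
C3: 2C, 2H → 0 − 2 = -2
C4: 3C, 1H → 0 − 1 = -1
C5: 2C, 1H, 1O → 0 − 1 + 1 = 0
Sum = 0 − 1 − 2 − 1 + 0 = -4.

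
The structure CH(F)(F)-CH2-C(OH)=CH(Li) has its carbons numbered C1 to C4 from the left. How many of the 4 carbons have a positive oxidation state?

2

Tallying each carbon's bonds:
C1: 1C, 1H, 2F → 0 − 1 + 2 = +1
C2: 2C, 2H → 0 − 2 = -2
C3: 3C, 1O → 0 + 1 = +1
C4: 2C, 1H, 1Li → 0 − 1 − 1 = -2
2 carbons (C1, C3) meet the condition.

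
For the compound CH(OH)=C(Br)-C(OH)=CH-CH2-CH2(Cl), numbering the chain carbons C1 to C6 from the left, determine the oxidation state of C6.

Bonds to more-electronegative neighbours contribute +1 each, bonds to H or metals contribute −1 each, and C–C bonds contribute 0.
C6 has one bond to C (0), one bond to H (-1), one bond to H (-1), one bond to Cl (+1).
Oxidation state = 0 − 1 − 1 + 1 = -1.

-1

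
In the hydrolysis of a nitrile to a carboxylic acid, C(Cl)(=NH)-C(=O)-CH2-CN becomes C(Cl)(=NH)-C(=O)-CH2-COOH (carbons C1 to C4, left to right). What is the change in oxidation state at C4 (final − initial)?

0

Before: C4 has 1 bond to C, 3 bonds to N → oxidation state +3.
After: C4 has 1 bond to C, 3 bonds to O → oxidation state +3.
Δ = +3 − (+3) = 0, so no net redox change at C4.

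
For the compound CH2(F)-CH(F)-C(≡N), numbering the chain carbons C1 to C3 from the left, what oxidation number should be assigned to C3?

Count +1 for every bond to an atom more electronegative than carbon and −1 for every bond to one less electronegative; C–C bonds are 0.
C3 has one bond to C (0), a triple bond to N (3×+1 = +3).
Oxidation state = 0 + 3 = +3.

+3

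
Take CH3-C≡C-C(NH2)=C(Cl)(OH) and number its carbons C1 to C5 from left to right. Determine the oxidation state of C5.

C5 has a double bond to C (2×0 = 0), one bond to Cl (+1), one bond to O (+1).
Oxidation state = 0 + 1 + 1 = +2.

+2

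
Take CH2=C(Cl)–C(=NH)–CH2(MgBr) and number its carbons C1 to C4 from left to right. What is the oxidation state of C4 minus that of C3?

-5

C4: 1C, 2H, 1Mg → 0 − 2 − 1 = -3
C3: 2C, 2N → 0 + 2 = +2
Difference: -3 − (+2) = -5.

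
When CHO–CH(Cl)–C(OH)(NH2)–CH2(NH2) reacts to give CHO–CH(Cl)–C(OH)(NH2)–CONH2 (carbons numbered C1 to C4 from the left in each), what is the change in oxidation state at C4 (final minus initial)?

+4

Before: C4 has 1 bond to C, 2 bonds to H, 1 bond to N → oxidation state -1.
After: C4 has 1 bond to C, 2 bonds to O, 1 bond to N → oxidation state +3.
Δ = +3 − (-1) = +4, so this is an oxidation at C4.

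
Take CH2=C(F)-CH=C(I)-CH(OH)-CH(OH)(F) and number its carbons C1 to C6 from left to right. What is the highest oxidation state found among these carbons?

+1

Tallying each carbon's bonds:
C1: 2C, 2H → 0 − 2 = -2
C2: 3C, 1F → 0 + 1 = +1
C3: 3C, 1H → 0 − 1 = -1
C4: 3C, 1I → 0 + 1 = +1
C5: 2C, 1H, 1O → 0 − 1 + 1 = 0
C6: 1C, 1H, 1O, 1F → 0 − 1 + 1 + 1 = +1
The highest value is +1.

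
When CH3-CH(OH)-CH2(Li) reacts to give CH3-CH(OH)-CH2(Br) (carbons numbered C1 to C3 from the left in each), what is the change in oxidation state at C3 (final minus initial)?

Before: C3 has 1 bond to C, 2 bonds to H, 1 bond to Li → oxidation state -3.
After: C3 has 1 bond to C, 2 bonds to H, 1 bond to Br → oxidation state -1.
Δ = -1 − (-3) = +2, so this is an oxidation at C3.

+2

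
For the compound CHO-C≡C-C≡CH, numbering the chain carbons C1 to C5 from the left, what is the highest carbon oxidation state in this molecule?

Assign +1 per bond to O/N/halogen, −1 per bond to H or an electropositive element, and 0 per bond to carbon. Tallying each carbon:
C1: 1C, 1H, 2O → 0 − 1 + 2 = +1
C2: 4C → 0 = 0
C3: 4C → 0 = 0
C4: 4C → 0 = 0
C5: 3C, 1H → 0 − 1 = -1
The highest value is +1.

+1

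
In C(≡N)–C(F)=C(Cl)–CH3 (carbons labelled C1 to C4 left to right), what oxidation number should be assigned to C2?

C2 has one bond to C (0), a double bond to C (2×0 = 0), one bond to F (+1).
Oxidation state = 0 + 0 + 1 = +1.

+1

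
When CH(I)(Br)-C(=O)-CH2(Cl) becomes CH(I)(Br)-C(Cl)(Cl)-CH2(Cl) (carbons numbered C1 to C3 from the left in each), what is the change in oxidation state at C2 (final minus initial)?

0

Before: C2 has 2 bonds to C, 2 bonds to O → oxidation state +2.
After: C2 has 2 bonds to C, 2 bonds to Cl → oxidation state +2.
Δ = +2 − (+2) = 0, so no net redox change at C2.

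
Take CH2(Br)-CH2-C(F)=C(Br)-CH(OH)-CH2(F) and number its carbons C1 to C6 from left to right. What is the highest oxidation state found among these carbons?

+1

Assign +1 per bond to O/N/halogen, −1 per bond to H or an electropositive element, and 0 per bond to carbon. Tallying each carbon:
C1: 1C, 2H, 1Br → 0 − 2 + 1 = -1
C2: 2C, 2H → 0 − 2 = -2
C3: 3C, 1F → 0 + 1 = +1
C4: 3C, 1Br → 0 + 1 = +1
C5: 2C, 1H, 1O → 0 − 1 + 1 = 0
C6: 1C, 2H, 1F → 0 − 2 + 1 = -1
The highest value is +1.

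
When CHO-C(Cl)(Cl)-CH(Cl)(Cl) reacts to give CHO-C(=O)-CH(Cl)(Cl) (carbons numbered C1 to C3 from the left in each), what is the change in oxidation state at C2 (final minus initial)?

Before: C2 has 2 bonds to C, 2 bonds to Cl → oxidation state +2.
After: C2 has 2 bonds to C, 2 bonds to O → oxidation state +2.
Δ = +2 − (+2) = 0, so no net redox change at C2.

0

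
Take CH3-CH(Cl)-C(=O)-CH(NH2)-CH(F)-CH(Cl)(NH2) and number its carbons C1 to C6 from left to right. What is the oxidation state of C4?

C4 has one bond to C (0), one bond to C (0), one bond to N (+1), one bond to H (-1).
Oxidation state = 0 + 0 + 1 − 1 = 0.

0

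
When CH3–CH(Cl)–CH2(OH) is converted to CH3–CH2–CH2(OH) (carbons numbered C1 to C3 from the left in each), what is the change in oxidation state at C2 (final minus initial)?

Before: C2 has 2 bonds to C, 1 bond to H, 1 bond to Cl → oxidation state 0.
After: C2 has 2 bonds to C, 2 bonds to H → oxidation state -2.
Δ = -2 − (0) = -2, so this is a reduction at C2.

-2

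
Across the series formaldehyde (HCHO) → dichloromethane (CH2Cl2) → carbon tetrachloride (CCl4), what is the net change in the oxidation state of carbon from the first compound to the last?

+4

Carbon oxidation states along the series — formaldehyde: 0, dichloromethane: 0, carbon tetrachloride: +4.
Net change = +4 − (0) = +4.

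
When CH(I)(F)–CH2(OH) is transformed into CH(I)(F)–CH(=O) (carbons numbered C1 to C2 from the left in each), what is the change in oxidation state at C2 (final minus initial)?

Before: C2 has 1 bond to C, 2 bonds to H, 1 bond to O → oxidation state -1.
After: C2 has 1 bond to C, 1 bond to H, 2 bonds to O → oxidation state +1.
Δ = +1 − (-1) = +2, so this is an oxidation at C2.

+2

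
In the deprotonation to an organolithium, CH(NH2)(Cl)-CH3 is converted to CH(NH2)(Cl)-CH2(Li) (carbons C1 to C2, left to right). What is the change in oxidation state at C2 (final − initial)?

Before: C2 has 1 bond to C, 3 bonds to H → oxidation state -3.
After: C2 has 1 bond to C, 2 bonds to H, 1 bond to Li → oxidation state -3.
Δ = -3 − (-3) = 0, so no net redox change at C2.

0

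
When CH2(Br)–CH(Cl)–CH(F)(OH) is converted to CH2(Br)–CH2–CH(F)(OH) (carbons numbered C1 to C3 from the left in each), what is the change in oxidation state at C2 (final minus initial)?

-2

Before: C2 has 2 bonds to C, 1 bond to H, 1 bond to Cl → oxidation state 0.
After: C2 has 2 bonds to C, 2 bonds to H → oxidation state -2.
Δ = -2 − (0) = -2, so this is a reduction at C2.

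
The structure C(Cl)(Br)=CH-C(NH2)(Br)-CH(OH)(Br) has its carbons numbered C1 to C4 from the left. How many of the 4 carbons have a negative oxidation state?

Bonds to more-electronegative neighbours contribute +1 each, bonds to H or metals contribute −1 each, and C–C bonds contribute 0. Tallying each carbon:
C1: 2C, 1Cl, 1Br → 0 + 1 + 1 = +2
C2: 3C, 1H → 0 − 1 = -1
C3: 2C, 1N, 1Br → 0 + 1 + 1 = +2
C4: 1C, 1H, 1O, 1Br → 0 − 1 + 1 + 1 = +1
1 carbon (C2) meets the condition.

1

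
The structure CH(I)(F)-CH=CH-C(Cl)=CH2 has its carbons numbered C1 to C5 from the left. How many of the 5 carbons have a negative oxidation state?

3

Tallying each carbon's bonds:
C1: 1C, 1H, 1F, 1I → 0 − 1 + 1 + 1 = +1
C2: 3C, 1H → 0 − 1 = -1
C3: 3C, 1H → 0 − 1 = -1
C4: 3C, 1Cl → 0 + 1 = +1
C5: 2C, 2H → 0 − 2 = -2
3 carbons (C2, C3, C5) meet the condition.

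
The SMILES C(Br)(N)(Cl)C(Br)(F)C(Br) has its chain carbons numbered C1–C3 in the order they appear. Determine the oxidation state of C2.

+2

C2 has one bond to C (0), one bond to C (0), one bond to Br (+1), one bond to F (+1).
Oxidation state = 0 + 0 + 1 + 1 = +2.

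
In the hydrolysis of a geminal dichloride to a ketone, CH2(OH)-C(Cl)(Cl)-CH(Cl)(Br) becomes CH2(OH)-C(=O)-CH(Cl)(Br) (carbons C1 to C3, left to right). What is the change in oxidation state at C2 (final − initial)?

0

Before: C2 has 2 bonds to C, 2 bonds to Cl → oxidation state +2.
After: C2 has 2 bonds to C, 2 bonds to O → oxidation state +2.
Δ = +2 − (+2) = 0, so no net redox change at C2.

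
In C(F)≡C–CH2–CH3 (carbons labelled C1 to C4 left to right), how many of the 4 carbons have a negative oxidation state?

Each bond to a more electronegative atom (O, N, halogen) counts +1, each bond to a less electronegative atom (H, metal, B, Si) counts −1, and each C–C bond counts 0. Tallying each carbon:
C1: 3C, 1F → 0 + 1 = +1
C2: 4C → 0 = 0
C3: 2C, 2H → 0 − 2 = -2
C4: 1C, 3H → 0 − 3 = -3
2 carbons (C3, C4) meet the condition.

2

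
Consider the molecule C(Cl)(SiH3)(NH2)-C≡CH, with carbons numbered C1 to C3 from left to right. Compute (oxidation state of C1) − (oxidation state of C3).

C1: 1C, 1N, 1Cl, 1Si → 0 + 1 + 1 − 1 = +1
C3: 3C, 1H → 0 − 1 = -1
Difference: +1 − (-1) = +2.

+2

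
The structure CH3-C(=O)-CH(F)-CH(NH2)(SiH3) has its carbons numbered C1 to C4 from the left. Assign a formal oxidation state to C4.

C4 has one bond to C (0), one bond to N (+1), one bond to Si (-1), one bond to H (-1).
Oxidation state = 0 + 1 − 1 − 1 = -1.

-1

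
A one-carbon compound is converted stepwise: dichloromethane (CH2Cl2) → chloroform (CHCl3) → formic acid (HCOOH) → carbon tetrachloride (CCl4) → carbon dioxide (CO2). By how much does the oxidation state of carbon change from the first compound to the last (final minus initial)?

+4

Carbon oxidation states along the series — dichloromethane: 0, chloroform: +2, formic acid: +2, carbon tetrachloride: +4, carbon dioxide: +4.
Net change = +4 − (0) = +4.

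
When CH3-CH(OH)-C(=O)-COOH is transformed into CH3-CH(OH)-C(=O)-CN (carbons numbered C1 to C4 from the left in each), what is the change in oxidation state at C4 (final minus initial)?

0

Before: C4 has 1 bond to C, 3 bonds to O → oxidation state +3.
After: C4 has 1 bond to C, 3 bonds to N → oxidation state +3.
Δ = +3 − (+3) = 0, so no net redox change at C4.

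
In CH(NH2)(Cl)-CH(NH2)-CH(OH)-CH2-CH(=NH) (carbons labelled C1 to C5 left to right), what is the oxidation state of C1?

+1

C1 has one bond to C (0), one bond to N (+1), one bond to Cl (+1), one bond to H (-1).
Oxidation state = 0 + 1 + 1 − 1 = +1.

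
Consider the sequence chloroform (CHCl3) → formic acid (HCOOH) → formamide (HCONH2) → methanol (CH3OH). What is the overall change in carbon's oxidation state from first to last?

-4

Carbon oxidation states along the series — chloroform: +2, formic acid: +2, formamide: +2, methanol: -2.
Net change = -2 − (+2) = -4.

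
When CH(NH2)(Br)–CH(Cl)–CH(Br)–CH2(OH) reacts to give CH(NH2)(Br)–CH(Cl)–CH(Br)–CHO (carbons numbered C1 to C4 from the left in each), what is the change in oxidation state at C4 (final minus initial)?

Before: C4 has 1 bond to C, 2 bonds to H, 1 bond to O → oxidation state -1.
After: C4 has 1 bond to C, 1 bond to H, 2 bonds to O → oxidation state +1.
Δ = +1 − (-1) = +2, so this is an oxidation at C4.

+2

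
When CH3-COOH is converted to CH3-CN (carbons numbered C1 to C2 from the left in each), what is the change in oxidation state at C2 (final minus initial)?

Before: C2 has 1 bond to C, 3 bonds to O → oxidation state +3.
After: C2 has 1 bond to C, 3 bonds to N → oxidation state +3.
Δ = +3 − (+3) = 0, so no net redox change at C2.

0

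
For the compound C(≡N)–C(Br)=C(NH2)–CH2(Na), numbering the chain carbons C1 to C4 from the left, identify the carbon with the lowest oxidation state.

Tallying each carbon's bonds:
C1: 1C, 3N → 0 + 3 = +3
C2: 3C, 1Br → 0 + 1 = +1
C3: 3C, 1N → 0 + 1 = +1
C4: 1C, 2H, 1Na → 0 − 2 − 1 = -3
The most reduced carbon is C4 at -3.

C4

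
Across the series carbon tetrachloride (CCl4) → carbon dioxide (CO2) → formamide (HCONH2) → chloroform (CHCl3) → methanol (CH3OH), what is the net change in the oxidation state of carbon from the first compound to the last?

Carbon oxidation states along the series — carbon tetrachloride: +4, carbon dioxide: +4, formamide: +2, chloroform: +2, methanol: -2.
Net change = -2 − (+4) = -6.

-6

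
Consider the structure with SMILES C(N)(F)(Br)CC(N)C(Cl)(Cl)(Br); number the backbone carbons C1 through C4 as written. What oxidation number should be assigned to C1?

+3

Assign +1 per bond to O/N/halogen, −1 per bond to H or an electropositive element, and 0 per bond to carbon.
C1 has one bond to C (0), one bond to N (+1), one bond to F (+1), one bond to Br (+1).
Oxidation state = 0 + 1 + 1 + 1 = +3.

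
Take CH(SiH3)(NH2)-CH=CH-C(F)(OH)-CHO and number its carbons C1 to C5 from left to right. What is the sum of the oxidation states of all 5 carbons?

0

Count +1 for every bond to an atom more electronegative than carbon and −1 for every bond to one less electronegative; C–C bonds are 0. Tallying each carbon:
C1: 1C, 1H, 1N, 1Si → 0 − 1 + 1 − 1 = -1
C2: 3C, 1H → 0 − 1 = -1
C3: 3C, 1H → 0 − 1 = -1
C4: 2C, 1O, 1F → 0 + 1 + 1 = +2
C5: 1C, 1H, 2O → 0 − 1 + 2 = +1
Sum = -1 − 1 − 1 + 2 + 1 = 0.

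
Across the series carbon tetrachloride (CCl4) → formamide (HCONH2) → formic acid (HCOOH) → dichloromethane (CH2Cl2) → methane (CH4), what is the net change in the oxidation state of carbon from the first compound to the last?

Carbon oxidation states along the series — carbon tetrachloride: +4, formamide: +2, formic acid: +2, dichloromethane: 0, methane: -4.
Net change = -4 − (+4) = -8.

-8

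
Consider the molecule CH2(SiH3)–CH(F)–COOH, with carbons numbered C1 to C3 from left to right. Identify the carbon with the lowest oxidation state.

Bonds to more-electronegative neighbours contribute +1 each, bonds to H or metals contribute −1 each, and C–C bonds contribute 0. Tallying each carbon:
C1: 1C, 2H, 1Si → 0 − 2 − 1 = -3
C2: 2C, 1H, 1F → 0 − 1 + 1 = 0
C3: 1C, 3O → 0 + 3 = +3
The most reduced carbon is C1 at -3.

C1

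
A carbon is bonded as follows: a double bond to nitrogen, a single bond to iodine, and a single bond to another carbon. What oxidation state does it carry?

+3

Count +1 for every bond to an atom more electronegative than carbon and −1 for every bond to one less electronegative; C–C bonds are 0.
The carbon has one bond to C (0), a double bond to N (2×+1 = +2), one bond to I (+1).
Oxidation state = 0 + 2 + 1 = +3.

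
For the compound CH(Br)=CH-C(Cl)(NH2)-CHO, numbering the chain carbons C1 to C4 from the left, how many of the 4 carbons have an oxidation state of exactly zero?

1

Tallying each carbon's bonds:
C1: 2C, 1H, 1Br → 0 − 1 + 1 = 0
C2: 3C, 1H → 0 − 1 = -1
C3: 2C, 1N, 1Cl → 0 + 1 + 1 = +2
C4: 1C, 1H, 2O → 0 − 1 + 2 = +1
1 carbon (C1) meets the condition.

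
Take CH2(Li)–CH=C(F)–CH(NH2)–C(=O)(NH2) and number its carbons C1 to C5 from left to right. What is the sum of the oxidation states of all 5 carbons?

0

Tallying each carbon's bonds:
C1: 1C, 2H, 1Li → 0 − 2 − 1 = -3
C2: 3C, 1H → 0 − 1 = -1
C3: 3C, 1F → 0 + 1 = +1
C4: 2C, 1H, 1N → 0 − 1 + 1 = 0
C5: 1C, 2O, 1N → 0 + 2 + 1 = +3
Sum = -3 − 1 + 1 + 0 + 3 = 0.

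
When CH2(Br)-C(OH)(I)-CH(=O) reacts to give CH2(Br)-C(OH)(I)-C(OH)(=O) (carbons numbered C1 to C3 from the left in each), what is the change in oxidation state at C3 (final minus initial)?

Before: C3 has 1 bond to C, 1 bond to H, 2 bonds to O → oxidation state +1.
After: C3 has 1 bond to C, 3 bonds to O → oxidation state +3.
Δ = +3 − (+1) = +2, so this is an oxidation at C3.

+2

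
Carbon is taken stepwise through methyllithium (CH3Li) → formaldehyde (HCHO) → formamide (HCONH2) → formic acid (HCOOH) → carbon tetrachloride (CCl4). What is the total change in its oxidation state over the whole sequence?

+8

Carbon oxidation states along the series — methyllithium: -4, formaldehyde: 0, formamide: +2, formic acid: +2, carbon tetrachloride: +4.
Net change = +4 − (-4) = +8.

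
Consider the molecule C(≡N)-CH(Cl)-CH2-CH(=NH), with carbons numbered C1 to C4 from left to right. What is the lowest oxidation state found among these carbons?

-2

Tallying each carbon's bonds:
C1: 1C, 3N → 0 + 3 = +3
C2: 2C, 1H, 1Cl → 0 − 1 + 1 = 0
C3: 2C, 2H → 0 − 2 = -2
C4: 1C, 1H, 2N → 0 − 1 + 2 = +1
The lowest value is -2.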